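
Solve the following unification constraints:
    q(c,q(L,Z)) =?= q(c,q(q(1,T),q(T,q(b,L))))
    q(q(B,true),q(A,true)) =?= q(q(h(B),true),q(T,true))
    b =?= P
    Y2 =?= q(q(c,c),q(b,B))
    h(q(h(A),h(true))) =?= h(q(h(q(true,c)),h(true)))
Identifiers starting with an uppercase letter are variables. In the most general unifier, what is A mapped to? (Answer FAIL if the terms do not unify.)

Decompose q/2: c =?= c,  q(L,Z) =?= q(q(1,T),q(T,q(b,L))).
Delete trivial equation c =?= c.
Decompose q/2: L =?= q(1,T),  Z =?= q(T,q(b,L)).
Bind L := q(1,T); substituting into the one remaining equation that mentions L gives: Z =?= q(T,q(b,q(1,T))).
Bind Z := q(T,q(b,q(1,T))); no other remaining equation mentions Z.
Decompose q/2: q(B,true) =?= q(h(B),true),  q(A,true) =?= q(T,true).
Decompose q/2: B =?= h(B),  true =?= true.
Occurs check fails: B occurs in h(B); the equation B =?= h(B) has no finite solution.

FAIL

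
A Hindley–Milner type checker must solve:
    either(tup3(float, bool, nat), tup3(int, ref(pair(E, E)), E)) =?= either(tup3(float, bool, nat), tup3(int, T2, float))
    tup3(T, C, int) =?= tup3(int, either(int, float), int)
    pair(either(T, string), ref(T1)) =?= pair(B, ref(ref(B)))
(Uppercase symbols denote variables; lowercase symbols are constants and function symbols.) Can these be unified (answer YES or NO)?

YES

Decompose either/2: tup3(float, bool, nat) =?= tup3(float, bool, nat),  tup3(int, ref(pair(E, E)), E) =?= tup3(int, T2, float).
Delete trivial equation tup3(float, bool, nat) =?= tup3(float, bool, nat).
Decompose tup3/3: int =?= int,  ref(pair(E, E)) =?= T2,  E =?= float.
Delete trivial equation int =?= int.
Bind T2 := ref(pair(E, E)); no other remaining equation mentions T2.
Bind E := float; no other remaining equation mentions E. Substituting into the earlier binding gives T2 := ref(pair(float, float)).
Decompose tup3/3: T =?= int,  C =?= either(int, float),  int =?= int.
Bind T := int; substituting into the one remaining equation that mentions T gives: pair(either(int, string), ref(T1)) =?= pair(B, ref(ref(B))).
Bind C := either(int, float); no other remaining equation mentions C.
Delete trivial equation int =?= int.
Decompose pair/2: either(int, string) =?= B,  ref(T1) =?= ref(ref(B)).
Bind B := either(int, string); substituting into the remaining equation gives: ref(T1) =?= ref(ref(either(int, string))).
Decompose ref/1: T1 =?= ref(either(int, string)).
Bind T1 := ref(either(int, string)).
No equations remain and no clash or occurs-check failure arose, so a unifier exists.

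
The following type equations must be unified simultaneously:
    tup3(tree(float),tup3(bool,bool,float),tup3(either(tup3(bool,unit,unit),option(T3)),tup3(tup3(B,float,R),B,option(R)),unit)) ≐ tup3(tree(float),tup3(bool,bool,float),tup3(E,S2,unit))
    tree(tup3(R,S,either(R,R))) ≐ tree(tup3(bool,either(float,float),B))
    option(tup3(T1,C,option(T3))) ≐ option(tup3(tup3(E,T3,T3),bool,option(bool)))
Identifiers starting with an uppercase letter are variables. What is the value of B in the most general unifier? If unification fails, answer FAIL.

Decompose tup3/3: tree(float) ≐ tree(float),  tup3(bool,bool,float) ≐ tup3(bool,bool,float),  tup3(either(tup3(bool,unit,unit),option(T3)),tup3(tup3(B,float,R),B,option(R)),unit) ≐ tup3(E,S2,unit).
Delete trivial equation tree(float) ≐ tree(float).
Delete trivial equation tup3(bool,bool,float) ≐ tup3(bool,bool,float).
Decompose tup3/3: either(tup3(bool,unit,unit),option(T3)) ≐ E,  tup3(tup3(B,float,R),B,option(R)) ≐ S2,  unit ≐ unit.
Bind E := either(tup3(bool,unit,unit),option(T3)); substituting into the one remaining equation that mentions E gives: option(tup3(T1,C,option(T3))) ≐ option(tup3(tup3(either(tup3(bool,unit,unit),option(T3)),T3,T3),bool,option(bool))).
Bind S2 := tup3(tup3(B,float,R),B,option(R)); no other remaining equation mentions S2.
Delete trivial equation unit ≐ unit.
Decompose tree/1: tup3(R,S,either(R,R)) ≐ tup3(bool,either(float,float),B).
Decompose tup3/3: R ≐ bool,  S ≐ either(float,float),  either(R,R) ≐ B.
Bind R := bool; substituting into the one remaining equation that mentions R gives: either(bool,bool) ≐ B. Substituting into the earlier binding gives S2 := tup3(tup3(B,float,bool),B,option(bool)).
Bind S := either(float,float); no other remaining equation mentions S.
Bind B := either(bool,bool); no other remaining equation mentions B. Substituting into the earlier binding gives S2 := tup3(tup3(either(bool,bool),float,bool),either(bool,bool),option(bool)).
Decompose option/1: tup3(T1,C,option(T3)) ≐ tup3(tup3(either(tup3(bool,unit,unit),option(T3)),T3,T3),bool,option(bool)).
Decompose tup3/3: T1 ≐ tup3(either(tup3(bool,unit,unit),option(T3)),T3,T3),  C ≐ bool,  option(T3) ≐ option(bool).
Bind T1 := tup3(either(tup3(bool,unit,unit),option(T3)),T3,T3); no other remaining equation mentions T1.
Bind C := bool; no other remaining equation mentions C.
Decompose option/1: T3 ≐ bool.
Bind T3 := bool. Substituting into the earlier bindings gives E := either(tup3(bool,unit,unit),option(bool)), T1 := tup3(either(tup3(bool,unit,unit),option(bool)),bool,bool).
MGU = { E -> either(tup3(bool,unit,unit),option(bool)), S2 -> tup3(tup3(either(bool,bool),float,bool),either(bool,bool),option(bool)), R -> bool, S -> either(float,float), B -> either(bool,bool), T1 -> tup3(either(tup3(bool,unit,unit),option(bool)),bool,bool), C -> bool, T3 -> bool }, so B -> either(bool,bool).

either(bool,bool)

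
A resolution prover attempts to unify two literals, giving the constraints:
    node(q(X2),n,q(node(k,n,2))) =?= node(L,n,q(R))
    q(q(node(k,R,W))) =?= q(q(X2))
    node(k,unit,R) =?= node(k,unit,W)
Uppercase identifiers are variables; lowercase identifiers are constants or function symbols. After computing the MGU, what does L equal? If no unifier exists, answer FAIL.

Decompose node/3: q(X2) =?= L,  n =?= n,  q(node(k,n,2)) =?= q(R).
Bind L := q(X2); no other remaining equation mentions L.
Delete trivial equation n =?= n.
Decompose q/1: node(k,n,2) =?= R.
Bind R := node(k,n,2); substituting into the remaining equations gives: q(q(node(k,node(k,n,2),W))) =?= q(q(X2)),  node(k,unit,node(k,n,2)) =?= node(k,unit,W).
Decompose q/1: q(node(k,node(k,n,2),W)) =?= q(X2).
Decompose q/1: node(k,node(k,n,2),W) =?= X2.
Bind X2 := node(k,node(k,n,2),W); no other remaining equation mentions X2. Substituting into the earlier binding gives L := q(node(k,node(k,n,2),W)).
Decompose node/3: k =?= k,  unit =?= unit,  node(k,n,2) =?= W.
Delete trivial equation k =?= k.
Delete trivial equation unit =?= unit.
Bind W := node(k,n,2). Substituting into the earlier bindings gives L := q(node(k,node(k,n,2),node(k,n,2))), X2 := node(k,node(k,n,2),node(k,n,2)).
MGU = { L ↦ q(node(k,node(k,n,2),node(k,n,2))), R ↦ node(k,n,2), X2 ↦ node(k,node(k,n,2),node(k,n,2)), W ↦ node(k,n,2) }, so L ↦ q(node(k,node(k,n,2),node(k,n,2))).

q(node(k,node(k,n,2),node(k,n,2)))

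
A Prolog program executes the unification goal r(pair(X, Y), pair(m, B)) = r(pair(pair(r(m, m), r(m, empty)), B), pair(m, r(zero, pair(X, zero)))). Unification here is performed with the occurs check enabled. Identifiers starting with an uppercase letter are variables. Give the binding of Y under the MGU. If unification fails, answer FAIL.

Decompose r/2: pair(X, Y) = pair(pair(r(m, m), r(m, empty)), B),  pair(m, B) = pair(m, r(zero, pair(X, zero))).
Decompose pair/2: X = pair(r(m, m), r(m, empty)),  Y = B.
Bind X := pair(r(m, m), r(m, empty)); substituting into the one remaining equation that mentions X gives: pair(m, B) = pair(m, r(zero, pair(pair(r(m, m), r(m, empty)), zero))).
Bind Y := B; no other remaining equation mentions Y.
Decompose pair/2: m = m,  B = r(zero, pair(pair(r(m, m), r(m, empty)), zero)).
Delete trivial equation m = m.
Bind B := r(zero, pair(pair(r(m, m), r(m, empty)), zero)). Substituting into the earlier binding gives Y := r(zero, pair(pair(r(m, m), r(m, empty)), zero)).
MGU = { X = pair(r(m, m), r(m, empty)), Y = r(zero, pair(pair(r(m, m), r(m, empty)), zero)), B = r(zero, pair(pair(r(m, m), r(m, empty)), zero)) }, so Y = r(zero, pair(pair(r(m, m), r(m, empty)), zero)).

r(zero, pair(pair(r(m, m), r(m, empty)), zero))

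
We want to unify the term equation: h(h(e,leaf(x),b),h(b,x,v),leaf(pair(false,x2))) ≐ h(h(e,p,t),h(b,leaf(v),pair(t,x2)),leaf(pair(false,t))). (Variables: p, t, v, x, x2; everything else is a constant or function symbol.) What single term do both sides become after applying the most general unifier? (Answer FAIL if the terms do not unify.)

Decompose h/3: h(e,leaf(x),b) ≐ h(e,p,t),  h(b,x,v) ≐ h(b,leaf(v),pair(t,x2)),  leaf(pair(false,x2)) ≐ leaf(pair(false,t)).
Decompose h/3: e ≐ e,  leaf(x) ≐ p,  b ≐ t.
Delete trivial equation e ≐ e.
Bind p := leaf(x); no other remaining equation mentions p.
Bind t := b; substituting into the remaining equations gives: h(b,x,v) ≐ h(b,leaf(v),pair(b,x2)),  leaf(pair(false,x2)) ≐ leaf(pair(false,b)).
Decompose h/3: b ≐ b,  x ≐ leaf(v),  v ≐ pair(b,x2).
Delete trivial equation b ≐ b.
Bind x := leaf(v); no other remaining equation mentions x. Substituting into the earlier binding gives p := leaf(leaf(v)).
Bind v := pair(b,x2); no other remaining equation mentions v. Substituting into the earlier bindings gives p := leaf(leaf(pair(b,x2))), x := leaf(pair(b,x2)).
Decompose leaf/1: pair(false,x2) ≐ pair(false,b).
Decompose pair/2: false ≐ false,  x2 ≐ b.
Delete trivial equation false ≐ false.
Bind x2 := b. Substituting into the earlier bindings gives p := leaf(leaf(pair(b,b))), x := leaf(pair(b,b)), v := pair(b,b).
Applying the MGU to either side gives h(h(e,leaf(leaf(pair(b,b))),b),h(b,leaf(pair(b,b)),pair(b,b)),leaf(pair(false,b))).

h(h(e,leaf(leaf(pair(b,b))),b),h(b,leaf(pair(b,b)),pair(b,b)),leaf(pair(false,b)))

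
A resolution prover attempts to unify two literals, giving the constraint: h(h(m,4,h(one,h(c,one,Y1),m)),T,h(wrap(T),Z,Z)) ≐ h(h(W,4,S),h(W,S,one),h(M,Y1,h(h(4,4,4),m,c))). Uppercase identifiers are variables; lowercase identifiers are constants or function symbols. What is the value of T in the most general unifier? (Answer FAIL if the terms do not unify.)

h(m,h(one,h(c,one,h(h(4,4,4),m,c)),m),one)

Decompose h/3: h(m,4,h(one,h(c,one,Y1),m)) ≐ h(W,4,S),  T ≐ h(W,S,one),  h(wrap(T),Z,Z) ≐ h(M,Y1,h(h(4,4,4),m,c)).
Decompose h/3: m ≐ W,  4 ≐ 4,  h(one,h(c,one,Y1),m) ≐ S.
Bind W := m; substituting into the one remaining equation that mentions W gives: T ≐ h(m,S,one).
Delete trivial equation 4 ≐ 4.
Bind S := h(one,h(c,one,Y1),m); substituting into the one remaining equation that mentions S gives: T ≐ h(m,h(one,h(c,one,Y1),m),one).
Bind T := h(m,h(one,h(c,one,Y1),m),one); substituting into the remaining equation gives: h(wrap(h(m,h(one,h(c,one,Y1),m),one)),Z,Z) ≐ h(M,Y1,h(h(4,4,4),m,c)).
Decompose h/3: wrap(h(m,h(one,h(c,one,Y1),m),one)) ≐ M,  Z ≐ Y1,  Z ≐ h(h(4,4,4),m,c).
Bind M := wrap(h(m,h(one,h(c,one,Y1),m),one)); no other remaining equation mentions M.
Bind Z := Y1; substituting into the remaining equation gives: Y1 ≐ h(h(4,4,4),m,c).
Bind Y1 := h(h(4,4,4),m,c). Substituting into the earlier bindings gives S := h(one,h(c,one,h(h(4,4,4),m,c)),m), T := h(m,h(one,h(c,one,h(h(4,4,4),m,c)),m),one), M := wrap(h(m,h(one,h(c,one,h(h(4,4,4),m,c)),m),one)), Z := h(h(4,4,4),m,c).
MGU = { W -> m, S -> h(one,h(c,one,h(h(4,4,4),m,c)),m), T -> h(m,h(one,h(c,one,h(h(4,4,4),m,c)),m),one), M -> wrap(h(m,h(one,h(c,one,h(h(4,4,4),m,c)),m),one)), Z -> h(h(4,4,4),m,c), Y1 -> h(h(4,4,4),m,c) }, so T -> h(m,h(one,h(c,one,h(h(4,4,4),m,c)),m),one).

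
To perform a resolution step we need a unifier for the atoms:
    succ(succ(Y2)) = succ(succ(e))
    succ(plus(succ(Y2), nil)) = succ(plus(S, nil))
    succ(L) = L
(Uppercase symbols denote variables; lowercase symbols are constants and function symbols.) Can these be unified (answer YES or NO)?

NO

Decompose succ/1: succ(Y2) = succ(e).
Decompose succ/1: Y2 = e.
Bind Y2 := e; substituting into the one remaining equation that mentions Y2 gives: succ(plus(succ(e), nil)) = succ(plus(S, nil)).
Decompose succ/1: plus(succ(e), nil) = plus(S, nil).
Decompose plus/2: succ(e) = S,  nil = nil.
Bind S := succ(e); no other remaining equation mentions S.
Delete trivial equation nil = nil.
Occurs check fails: L occurs in succ(L); the equation L = succ(L) has no finite solution.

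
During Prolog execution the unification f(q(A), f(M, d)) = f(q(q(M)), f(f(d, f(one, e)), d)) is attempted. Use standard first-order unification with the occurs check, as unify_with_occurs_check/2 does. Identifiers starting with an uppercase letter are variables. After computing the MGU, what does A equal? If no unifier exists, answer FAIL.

Decompose f/2: q(A) = q(q(M)),  f(M, d) = f(f(d, f(one, e)), d).
Decompose q/1: A = q(M).
Bind A := q(M); no other remaining equation mentions A.
Decompose f/2: M = f(d, f(one, e)),  d = d.
Bind M := f(d, f(one, e)); no other remaining equation mentions M. Substituting into the earlier binding gives A := q(f(d, f(one, e))).
Delete trivial equation d = d.
MGU = { A = q(f(d, f(one, e))), M = f(d, f(one, e)) }, so A = q(f(d, f(one, e))).

q(f(d, f(one, e)))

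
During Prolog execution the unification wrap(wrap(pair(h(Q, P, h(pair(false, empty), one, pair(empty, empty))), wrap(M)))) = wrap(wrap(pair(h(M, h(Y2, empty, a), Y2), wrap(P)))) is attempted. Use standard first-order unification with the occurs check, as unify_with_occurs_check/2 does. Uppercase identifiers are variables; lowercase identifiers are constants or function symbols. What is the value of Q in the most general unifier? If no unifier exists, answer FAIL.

Decompose wrap/1: wrap(pair(h(Q, P, h(pair(false, empty), one, pair(empty, empty))), wrap(M))) = wrap(pair(h(M, h(Y2, empty, a), Y2), wrap(P))).
Decompose wrap/1: pair(h(Q, P, h(pair(false, empty), one, pair(empty, empty))), wrap(M)) = pair(h(M, h(Y2, empty, a), Y2), wrap(P)).
Decompose pair/2: h(Q, P, h(pair(false, empty), one, pair(empty, empty))) = h(M, h(Y2, empty, a), Y2),  wrap(M) = wrap(P).
Decompose h/3: Q = M,  P = h(Y2, empty, a),  h(pair(false, empty), one, pair(empty, empty)) = Y2.
Bind Q := M; no other remaining equation mentions Q.
Bind P := h(Y2, empty, a); substituting into the one remaining equation that mentions P gives: wrap(M) = wrap(h(Y2, empty, a)).
Bind Y2 := h(pair(false, empty), one, pair(empty, empty)); substituting into the remaining equation gives: wrap(M) = wrap(h(h(pair(false, empty), one, pair(empty, empty)), empty, a)). Substituting into the earlier binding gives P := h(h(pair(false, empty), one, pair(empty, empty)), empty, a).
Decompose wrap/1: M = h(h(pair(false, empty), one, pair(empty, empty)), empty, a).
Bind M := h(h(pair(false, empty), one, pair(empty, empty)), empty, a). Substituting into the earlier binding gives Q := h(h(pair(false, empty), one, pair(empty, empty)), empty, a).
MGU = { Q ↦ h(h(pair(false, empty), one, pair(empty, empty)), empty, a), P ↦ h(h(pair(false, empty), one, pair(empty, empty)), empty, a), Y2 ↦ h(pair(false, empty), one, pair(empty, empty)), M ↦ h(h(pair(false, empty), one, pair(empty, empty)), empty, a) }, so Q ↦ h(h(pair(false, empty), one, pair(empty, empty)), empty, a).

h(h(pair(false, empty), one, pair(empty, empty)), empty, a)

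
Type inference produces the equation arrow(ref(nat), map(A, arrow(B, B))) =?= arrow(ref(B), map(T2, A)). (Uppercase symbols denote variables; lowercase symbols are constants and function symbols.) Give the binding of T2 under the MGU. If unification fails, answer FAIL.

arrow(nat, nat)

Decompose arrow/2: ref(nat) =?= ref(B),  map(A, arrow(B, B)) =?= map(T2, A).
Decompose ref/1: nat =?= B.
Bind B := nat; substituting into the remaining equation gives: map(A, arrow(nat, nat)) =?= map(T2, A).
Decompose map/2: A =?= T2,  arrow(nat, nat) =?= A.
Bind A := T2; substituting into the remaining equation gives: arrow(nat, nat) =?= T2.
Bind T2 := arrow(nat, nat). Substituting into the earlier binding gives A := arrow(nat, nat).
MGU = { B := nat, A := arrow(nat, nat), T2 := arrow(nat, nat) }, so T2 := arrow(nat, nat).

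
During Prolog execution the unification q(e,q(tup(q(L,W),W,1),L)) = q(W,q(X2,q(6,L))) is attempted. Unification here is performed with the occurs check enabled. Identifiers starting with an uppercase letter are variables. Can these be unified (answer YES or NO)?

NO

Decompose q/2: e = W,  q(tup(q(L,W),W,1),L) = q(X2,q(6,L)).
Bind W := e; substituting into the remaining equation gives: q(tup(q(L,e),e,1),L) = q(X2,q(6,L)).
Decompose q/2: tup(q(L,e),e,1) = X2,  L = q(6,L).
Bind X2 := tup(q(L,e),e,1); no other remaining equation mentions X2.
Occurs check fails: L occurs in q(6,L); the equation L = q(6,L) has no finite solution.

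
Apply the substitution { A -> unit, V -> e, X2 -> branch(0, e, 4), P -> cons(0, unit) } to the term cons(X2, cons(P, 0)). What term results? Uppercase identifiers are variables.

Replace each occurrence of X2 with branch(0, e, 4).
Replace each occurrence of P with cons(0, unit).
Result: cons(branch(0, e, 4), cons(cons(0, unit), 0)).

cons(branch(0, e, 4), cons(cons(0, unit), 0))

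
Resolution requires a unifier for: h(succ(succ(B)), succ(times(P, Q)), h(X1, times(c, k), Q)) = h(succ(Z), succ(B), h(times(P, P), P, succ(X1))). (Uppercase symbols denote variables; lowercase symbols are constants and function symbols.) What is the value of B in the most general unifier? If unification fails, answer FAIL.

times(times(c, k), succ(times(times(c, k), times(c, k))))

Decompose h/3: succ(succ(B)) = succ(Z),  succ(times(P, Q)) = succ(B),  h(X1, times(c, k), Q) = h(times(P, P), P, succ(X1)).
Decompose succ/1: succ(B) = Z.
Bind Z := succ(B); no other remaining equation mentions Z.
Decompose succ/1: times(P, Q) = B.
Bind B := times(P, Q); no other remaining equation mentions B. Substituting into the earlier binding gives Z := succ(times(P, Q)).
Decompose h/3: X1 = times(P, P),  times(c, k) = P,  Q = succ(X1).
Bind X1 := times(P, P); substituting into the one remaining equation that mentions X1 gives: Q = succ(times(P, P)).
Bind P := times(c, k); substituting into the remaining equation gives: Q = succ(times(times(c, k), times(c, k))). Substituting into the earlier bindings gives Z := succ(times(times(c, k), Q)), B := times(times(c, k), Q), X1 := times(times(c, k), times(c, k)).
Bind Q := succ(times(times(c, k), times(c, k))). Substituting into the earlier bindings gives Z := succ(times(times(c, k), succ(times(times(c, k), times(c, k))))), B := times(times(c, k), succ(times(times(c, k), times(c, k)))).
MGU = { Z ↦ succ(times(times(c, k), succ(times(times(c, k), times(c, k))))), B ↦ times(times(c, k), succ(times(times(c, k), times(c, k)))), X1 ↦ times(times(c, k), times(c, k)), P ↦ times(c, k), Q ↦ succ(times(times(c, k), times(c, k))) }, so B ↦ times(times(c, k), succ(times(times(c, k), times(c, k)))).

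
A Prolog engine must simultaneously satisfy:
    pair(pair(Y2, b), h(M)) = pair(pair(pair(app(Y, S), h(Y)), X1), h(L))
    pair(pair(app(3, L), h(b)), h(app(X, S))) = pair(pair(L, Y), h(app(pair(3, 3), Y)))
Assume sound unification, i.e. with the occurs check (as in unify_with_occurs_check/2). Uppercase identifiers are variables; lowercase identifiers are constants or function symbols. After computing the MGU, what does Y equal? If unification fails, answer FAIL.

FAIL

Decompose pair/2: pair(Y2, b) = pair(pair(app(Y, S), h(Y)), X1),  h(M) = h(L).
Decompose pair/2: Y2 = pair(app(Y, S), h(Y)),  b = X1.
Bind Y2 := pair(app(Y, S), h(Y)); no other remaining equation mentions Y2.
Bind X1 := b; no other remaining equation mentions X1.
Decompose h/1: M = L.
Bind M := L; no other remaining equation mentions M.
Decompose pair/2: pair(app(3, L), h(b)) = pair(L, Y),  h(app(X, S)) = h(app(pair(3, 3), Y)).
Decompose pair/2: app(3, L) = L,  h(b) = Y.
Occurs check fails: L occurs in app(3, L); the equation L = app(3, L) has no finite solution.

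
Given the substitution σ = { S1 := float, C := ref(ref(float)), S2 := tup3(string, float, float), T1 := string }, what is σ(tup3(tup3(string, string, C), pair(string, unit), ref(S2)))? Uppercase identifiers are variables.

Replace each occurrence of C with ref(ref(float)).
Replace each occurrence of S2 with tup3(string, float, float).
Result: tup3(tup3(string, string, ref(ref(float))), pair(string, unit), ref(tup3(string, float, float))).

tup3(tup3(string, string, ref(ref(float))), pair(string, unit), ref(tup3(string, float, float)))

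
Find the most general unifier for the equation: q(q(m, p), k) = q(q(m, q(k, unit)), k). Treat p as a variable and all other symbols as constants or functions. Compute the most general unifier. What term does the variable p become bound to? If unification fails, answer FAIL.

Decompose q/2: q(m, p) = q(m, q(k, unit)),  k = k.
Decompose q/2: m = m,  p = q(k, unit).
Delete trivial equation m = m.
Bind p := q(k, unit); no other remaining equation mentions p.
Delete trivial equation k = k.
MGU = { p := q(k, unit) }, so p := q(k, unit).

q(k, unit)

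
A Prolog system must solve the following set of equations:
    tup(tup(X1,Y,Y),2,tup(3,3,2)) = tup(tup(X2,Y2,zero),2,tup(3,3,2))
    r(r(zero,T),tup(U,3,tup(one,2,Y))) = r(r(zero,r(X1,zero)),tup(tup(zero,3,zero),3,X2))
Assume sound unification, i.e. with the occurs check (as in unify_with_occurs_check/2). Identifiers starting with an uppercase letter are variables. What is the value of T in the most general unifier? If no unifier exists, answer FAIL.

Decompose tup/3: tup(X1,Y,Y) = tup(X2,Y2,zero),  2 = 2,  tup(3,3,2) = tup(3,3,2).
Decompose tup/3: X1 = X2,  Y = Y2,  Y = zero.
Bind X1 := X2; substituting into the one remaining equation that mentions X1 gives: r(r(zero,T),tup(U,3,tup(one,2,Y))) = r(r(zero,r(X2,zero)),tup(tup(zero,3,zero),3,X2)).
Bind Y := Y2; substituting into the 2 remaining equations that mention Y gives: Y2 = zero,  r(r(zero,T),tup(U,3,tup(one,2,Y2))) = r(r(zero,r(X2,zero)),tup(tup(zero,3,zero),3,X2)).
Bind Y2 := zero; substituting into the one remaining equation that mentions Y2 gives: r(r(zero,T),tup(U,3,tup(one,2,zero))) = r(r(zero,r(X2,zero)),tup(tup(zero,3,zero),3,X2)). Substituting into the earlier binding gives Y := zero.
Delete trivial equation 2 = 2.
Delete trivial equation tup(3,3,2) = tup(3,3,2).
Decompose r/2: r(zero,T) = r(zero,r(X2,zero)),  tup(U,3,tup(one,2,zero)) = tup(tup(zero,3,zero),3,X2).
Decompose r/2: zero = zero,  T = r(X2,zero).
Delete trivial equation zero = zero.
Bind T := r(X2,zero); no other remaining equation mentions T.
Decompose tup/3: U = tup(zero,3,zero),  3 = 3,  tup(one,2,zero) = X2.
Bind U := tup(zero,3,zero); no other remaining equation mentions U.
Delete trivial equation 3 = 3.
Bind X2 := tup(one,2,zero). Substituting into the earlier bindings gives X1 := tup(one,2,zero), T := r(tup(one,2,zero),zero).
MGU = { X1 = tup(one,2,zero), Y = zero, Y2 = zero, T = r(tup(one,2,zero),zero), U = tup(zero,3,zero), X2 = tup(one,2,zero) }, so T = r(tup(one,2,zero),zero).

r(tup(one,2,zero),zero)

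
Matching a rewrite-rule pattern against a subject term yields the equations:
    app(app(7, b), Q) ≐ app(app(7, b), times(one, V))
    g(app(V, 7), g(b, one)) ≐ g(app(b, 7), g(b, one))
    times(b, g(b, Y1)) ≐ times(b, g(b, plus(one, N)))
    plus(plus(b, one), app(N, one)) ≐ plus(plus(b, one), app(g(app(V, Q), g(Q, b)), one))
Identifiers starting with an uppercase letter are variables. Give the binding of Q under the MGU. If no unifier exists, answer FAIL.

Decompose app/2: app(7, b) ≐ app(7, b),  Q ≐ times(one, V).
Delete trivial equation app(7, b) ≐ app(7, b).
Bind Q := times(one, V); substituting into the one remaining equation that mentions Q gives: plus(plus(b, one), app(N, one)) ≐ plus(plus(b, one), app(g(app(V, times(one, V)), g(times(one, V), b)), one)).
Decompose g/2: app(V, 7) ≐ app(b, 7),  g(b, one) ≐ g(b, one).
Decompose app/2: V ≐ b,  7 ≐ 7.
Bind V := b; substituting into the one remaining equation that mentions V gives: plus(plus(b, one), app(N, one)) ≐ plus(plus(b, one), app(g(app(b, times(one, b)), g(times(one, b), b)), one)). Substituting into the earlier binding gives Q := times(one, b).
Delete trivial equation 7 ≐ 7.
Delete trivial equation g(b, one) ≐ g(b, one).
Decompose times/2: b ≐ b,  g(b, Y1) ≐ g(b, plus(one, N)).
Delete trivial equation b ≐ b.
Decompose g/2: b ≐ b,  Y1 ≐ plus(one, N).
Delete trivial equation b ≐ b.
Bind Y1 := plus(one, N); no other remaining equation mentions Y1.
Decompose plus/2: plus(b, one) ≐ plus(b, one),  app(N, one) ≐ app(g(app(b, times(one, b)), g(times(one, b), b)), one).
Delete trivial equation plus(b, one) ≐ plus(b, one).
Decompose app/2: N ≐ g(app(b, times(one, b)), g(times(one, b), b)),  one ≐ one.
Bind N := g(app(b, times(one, b)), g(times(one, b), b)); no other remaining equation mentions N. Substituting into the earlier binding gives Y1 := plus(one, g(app(b, times(one, b)), g(times(one, b), b))).
Delete trivial equation one ≐ one.
MGU = { Q := times(one, b), V := b, Y1 := plus(one, g(app(b, times(one, b)), g(times(one, b), b))), N := g(app(b, times(one, b)), g(times(one, b), b)) }, so Q := times(one, b).

times(one, b)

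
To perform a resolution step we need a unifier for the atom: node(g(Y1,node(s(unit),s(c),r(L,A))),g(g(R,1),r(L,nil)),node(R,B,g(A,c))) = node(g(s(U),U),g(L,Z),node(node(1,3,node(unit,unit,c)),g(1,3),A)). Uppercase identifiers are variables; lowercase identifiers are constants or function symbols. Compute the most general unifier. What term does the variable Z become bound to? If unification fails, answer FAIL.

FAIL

Decompose node/3: g(Y1,node(s(unit),s(c),r(L,A))) = g(s(U),U),  g(g(R,1),r(L,nil)) = g(L,Z),  node(R,B,g(A,c)) = node(node(1,3,node(unit,unit,c)),g(1,3),A).
Decompose g/2: Y1 = s(U),  node(s(unit),s(c),r(L,A)) = U.
Bind Y1 := s(U); no other remaining equation mentions Y1.
Bind U := node(s(unit),s(c),r(L,A)); no other remaining equation mentions U. Substituting into the earlier binding gives Y1 := s(node(s(unit),s(c),r(L,A))).
Decompose g/2: g(R,1) = L,  r(L,nil) = Z.
Bind L := g(R,1); substituting into the one remaining equation that mentions L gives: r(g(R,1),nil) = Z. Substituting into the earlier bindings gives Y1 := s(node(s(unit),s(c),r(g(R,1),A))), U := node(s(unit),s(c),r(g(R,1),A)).
Bind Z := r(g(R,1),nil); no other remaining equation mentions Z.
Decompose node/3: R = node(1,3,node(unit,unit,c)),  B = g(1,3),  g(A,c) = A.
Bind R := node(1,3,node(unit,unit,c)); no other remaining equation mentions R. Substituting into the earlier bindings gives Y1 := s(node(s(unit),s(c),r(g(node(1,3,node(unit,unit,c)),1),A))), U := node(s(unit),s(c),r(g(node(1,3,node(unit,unit,c)),1),A)), L := g(node(1,3,node(unit,unit,c)),1), Z := r(g(node(1,3,node(unit,unit,c)),1),nil).
Bind B := g(1,3); no other remaining equation mentions B.
Occurs check fails: A occurs in g(A,c); the equation A = g(A,c) has no finite solution.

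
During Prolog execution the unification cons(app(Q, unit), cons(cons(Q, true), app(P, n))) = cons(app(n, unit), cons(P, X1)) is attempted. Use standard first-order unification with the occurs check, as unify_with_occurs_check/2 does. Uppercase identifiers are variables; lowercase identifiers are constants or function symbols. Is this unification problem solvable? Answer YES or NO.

YES

Decompose cons/2: app(Q, unit) = app(n, unit),  cons(cons(Q, true), app(P, n)) = cons(P, X1).
Decompose app/2: Q = n,  unit = unit.
Bind Q := n; substituting into the one remaining equation that mentions Q gives: cons(cons(n, true), app(P, n)) = cons(P, X1).
Delete trivial equation unit = unit.
Decompose cons/2: cons(n, true) = P,  app(P, n) = X1.
Bind P := cons(n, true); substituting into the remaining equation gives: app(cons(n, true), n) = X1.
Bind X1 := app(cons(n, true), n).
No equations remain and no clash or occurs-check failure arose, so a unifier exists.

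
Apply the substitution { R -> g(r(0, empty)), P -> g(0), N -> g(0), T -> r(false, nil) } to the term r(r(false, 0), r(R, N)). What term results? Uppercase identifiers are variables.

r(r(false, 0), r(g(r(0, empty)), g(0)))

Replace each occurrence of R with g(r(0, empty)).
Replace each occurrence of N with g(0).
Result: r(r(false, 0), r(g(r(0, empty)), g(0))).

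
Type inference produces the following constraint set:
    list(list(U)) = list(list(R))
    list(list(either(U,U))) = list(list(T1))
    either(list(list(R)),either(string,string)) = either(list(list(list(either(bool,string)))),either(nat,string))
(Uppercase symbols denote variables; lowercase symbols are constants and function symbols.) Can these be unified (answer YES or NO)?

NO

Decompose list/1: list(U) = list(R).
Decompose list/1: U = R.
Bind U := R; substituting into the one remaining equation that mentions U gives: list(list(either(R,R))) = list(list(T1)).
Decompose list/1: list(either(R,R)) = list(T1).
Decompose list/1: either(R,R) = T1.
Bind T1 := either(R,R); no other remaining equation mentions T1.
Decompose either/2: list(list(R)) = list(list(list(either(bool,string)))),  either(string,string) = either(nat,string).
Decompose list/1: list(R) = list(list(either(bool,string))).
Decompose list/1: R = list(either(bool,string)).
Bind R := list(either(bool,string)); no other remaining equation mentions R. Substituting into the earlier bindings gives U := list(either(bool,string)), T1 := either(list(either(bool,string)),list(either(bool,string))).
Decompose either/2: string = nat,  string = string.
Clash: constants string and nat differ; no unifier exists.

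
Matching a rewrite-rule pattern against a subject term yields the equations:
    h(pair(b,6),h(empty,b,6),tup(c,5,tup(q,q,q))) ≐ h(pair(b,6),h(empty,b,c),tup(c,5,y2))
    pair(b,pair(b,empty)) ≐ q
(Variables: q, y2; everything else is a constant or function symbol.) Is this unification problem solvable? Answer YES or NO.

NO

Decompose h/3: pair(b,6) ≐ pair(b,6),  h(empty,b,6) ≐ h(empty,b,c),  tup(c,5,tup(q,q,q)) ≐ tup(c,5,y2).
Delete trivial equation pair(b,6) ≐ pair(b,6).
Decompose h/3: empty ≐ empty,  b ≐ b,  6 ≐ c.
Delete trivial equation empty ≐ empty.
Delete trivial equation b ≐ b.
Clash: constants 6 and c differ; no unifier exists.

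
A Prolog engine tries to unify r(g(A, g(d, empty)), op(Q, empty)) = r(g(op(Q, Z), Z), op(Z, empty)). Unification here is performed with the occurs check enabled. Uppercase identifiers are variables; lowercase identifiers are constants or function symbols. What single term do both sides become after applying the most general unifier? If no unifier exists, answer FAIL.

r(g(op(g(d, empty), g(d, empty)), g(d, empty)), op(g(d, empty), empty))

Decompose r/2: g(A, g(d, empty)) = g(op(Q, Z), Z),  op(Q, empty) = op(Z, empty).
Decompose g/2: A = op(Q, Z),  g(d, empty) = Z.
Bind A := op(Q, Z); no other remaining equation mentions A.
Bind Z := g(d, empty); substituting into the remaining equation gives: op(Q, empty) = op(g(d, empty), empty). Substituting into the earlier binding gives A := op(Q, g(d, empty)).
Decompose op/2: Q = g(d, empty),  empty = empty.
Bind Q := g(d, empty); no other remaining equation mentions Q. Substituting into the earlier binding gives A := op(g(d, empty), g(d, empty)).
Delete trivial equation empty = empty.
Applying the MGU to either side gives r(g(op(g(d, empty), g(d, empty)), g(d, empty)), op(g(d, empty), empty)).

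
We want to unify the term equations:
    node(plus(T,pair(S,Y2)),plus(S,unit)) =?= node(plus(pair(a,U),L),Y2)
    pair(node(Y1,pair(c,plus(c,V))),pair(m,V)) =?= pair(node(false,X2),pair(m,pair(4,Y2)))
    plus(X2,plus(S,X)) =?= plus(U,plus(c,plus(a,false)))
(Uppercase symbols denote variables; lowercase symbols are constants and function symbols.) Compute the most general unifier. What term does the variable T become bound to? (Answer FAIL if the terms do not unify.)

Decompose node/2: plus(T,pair(S,Y2)) =?= plus(pair(a,U),L),  plus(S,unit) =?= Y2.
Decompose plus/2: T =?= pair(a,U),  pair(S,Y2) =?= L.
Bind T := pair(a,U); no other remaining equation mentions T.
Bind L := pair(S,Y2); no other remaining equation mentions L.
Bind Y2 := plus(S,unit); substituting into the one remaining equation that mentions Y2 gives: pair(node(Y1,pair(c,plus(c,V))),pair(m,V)) =?= pair(node(false,X2),pair(m,pair(4,plus(S,unit)))). Substituting into the earlier binding gives L := pair(S,plus(S,unit)).
Decompose pair/2: node(Y1,pair(c,plus(c,V))) =?= node(false,X2),  pair(m,V) =?= pair(m,pair(4,plus(S,unit))).
Decompose node/2: Y1 =?= false,  pair(c,plus(c,V)) =?= X2.
Bind Y1 := false; no other remaining equation mentions Y1.
Bind X2 := pair(c,plus(c,V)); substituting into the one remaining equation that mentions X2 gives: plus(pair(c,plus(c,V)),plus(S,X)) =?= plus(U,plus(c,plus(a,false))).
Decompose pair/2: m =?= m,  V =?= pair(4,plus(S,unit)).
Delete trivial equation m =?= m.
Bind V := pair(4,plus(S,unit)); substituting into the remaining equation gives: plus(pair(c,plus(c,pair(4,plus(S,unit)))),plus(S,X)) =?= plus(U,plus(c,plus(a,false))). Substituting into the earlier binding gives X2 := pair(c,plus(c,pair(4,plus(S,unit)))).
Decompose plus/2: pair(c,plus(c,pair(4,plus(S,unit)))) =?= U,  plus(S,X) =?= plus(c,plus(a,false)).
Bind U := pair(c,plus(c,pair(4,plus(S,unit)))); no other remaining equation mentions U. Substituting into the earlier binding gives T := pair(a,pair(c,plus(c,pair(4,plus(S,unit))))).
Decompose plus/2: S =?= c,  X =?= plus(a,false).
Bind S := c; no other remaining equation mentions S. Substituting into the earlier bindings gives T := pair(a,pair(c,plus(c,pair(4,plus(c,unit))))), L := pair(c,plus(c,unit)), Y2 := plus(c,unit), X2 := pair(c,plus(c,pair(4,plus(c,unit)))), V := pair(4,plus(c,unit)), U := pair(c,plus(c,pair(4,plus(c,unit)))).
Bind X := plus(a,false).
MGU = { T ↦ pair(a,pair(c,plus(c,pair(4,plus(c,unit))))), L ↦ pair(c,plus(c,unit)), Y2 ↦ plus(c,unit), Y1 ↦ false, X2 ↦ pair(c,plus(c,pair(4,plus(c,unit)))), V ↦ pair(4,plus(c,unit)), U ↦ pair(c,plus(c,pair(4,plus(c,unit)))), S ↦ c, X ↦ plus(a,false) }, so T ↦ pair(a,pair(c,plus(c,pair(4,plus(c,unit))))).

pair(a,pair(c,plus(c,pair(4,plus(c,unit)))))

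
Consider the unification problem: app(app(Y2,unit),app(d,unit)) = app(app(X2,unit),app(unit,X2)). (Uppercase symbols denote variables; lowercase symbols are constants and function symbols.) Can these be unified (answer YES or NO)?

Decompose app/2: app(Y2,unit) = app(X2,unit),  app(d,unit) = app(unit,X2).
Decompose app/2: Y2 = X2,  unit = unit.
Bind Y2 := X2; no other remaining equation mentions Y2.
Delete trivial equation unit = unit.
Decompose app/2: d = unit,  unit = X2.
Clash: constants d and unit differ; no unifier exists.

NO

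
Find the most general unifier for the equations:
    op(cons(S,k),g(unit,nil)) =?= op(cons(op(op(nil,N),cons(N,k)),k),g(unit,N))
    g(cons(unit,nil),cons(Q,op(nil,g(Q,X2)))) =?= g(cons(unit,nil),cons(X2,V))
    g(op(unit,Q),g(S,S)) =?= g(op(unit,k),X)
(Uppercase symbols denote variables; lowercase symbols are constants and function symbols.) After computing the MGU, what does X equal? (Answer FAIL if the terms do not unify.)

g(op(op(nil,nil),cons(nil,k)),op(op(nil,nil),cons(nil,k)))

Decompose op/2: cons(S,k) =?= cons(op(op(nil,N),cons(N,k)),k),  g(unit,nil) =?= g(unit,N).
Decompose cons/2: S =?= op(op(nil,N),cons(N,k)),  k =?= k.
Bind S := op(op(nil,N),cons(N,k)); substituting into the one remaining equation that mentions S gives: g(op(unit,Q),g(op(op(nil,N),cons(N,k)),op(op(nil,N),cons(N,k)))) =?= g(op(unit,k),X).
Delete trivial equation k =?= k.
Decompose g/2: unit =?= unit,  nil =?= N.
Delete trivial equation unit =?= unit.
Bind N := nil; substituting into the one remaining equation that mentions N gives: g(op(unit,Q),g(op(op(nil,nil),cons(nil,k)),op(op(nil,nil),cons(nil,k)))) =?= g(op(unit,k),X). Substituting into the earlier binding gives S := op(op(nil,nil),cons(nil,k)).
Decompose g/2: cons(unit,nil) =?= cons(unit,nil),  cons(Q,op(nil,g(Q,X2))) =?= cons(X2,V).
Delete trivial equation cons(unit,nil) =?= cons(unit,nil).
Decompose cons/2: Q =?= X2,  op(nil,g(Q,X2)) =?= V.
Bind Q := X2; substituting into the remaining equations gives: op(nil,g(X2,X2)) =?= V,  g(op(unit,X2),g(op(op(nil,nil),cons(nil,k)),op(op(nil,nil),cons(nil,k)))) =?= g(op(unit,k),X).
Bind V := op(nil,g(X2,X2)); no other remaining equation mentions V.
Decompose g/2: op(unit,X2) =?= op(unit,k),  g(op(op(nil,nil),cons(nil,k)),op(op(nil,nil),cons(nil,k))) =?= X.
Decompose op/2: unit =?= unit,  X2 =?= k.
Delete trivial equation unit =?= unit.
Bind X2 := k; no other remaining equation mentions X2. Substituting into the earlier bindings gives Q := k, V := op(nil,g(k,k)).
Bind X := g(op(op(nil,nil),cons(nil,k)),op(op(nil,nil),cons(nil,k))).
MGU = { S -> op(op(nil,nil),cons(nil,k)), N -> nil, Q -> k, V -> op(nil,g(k,k)), X2 -> k, X -> g(op(op(nil,nil),cons(nil,k)),op(op(nil,nil),cons(nil,k))) }, so X -> g(op(op(nil,nil),cons(nil,k)),op(op(nil,nil),cons(nil,k))).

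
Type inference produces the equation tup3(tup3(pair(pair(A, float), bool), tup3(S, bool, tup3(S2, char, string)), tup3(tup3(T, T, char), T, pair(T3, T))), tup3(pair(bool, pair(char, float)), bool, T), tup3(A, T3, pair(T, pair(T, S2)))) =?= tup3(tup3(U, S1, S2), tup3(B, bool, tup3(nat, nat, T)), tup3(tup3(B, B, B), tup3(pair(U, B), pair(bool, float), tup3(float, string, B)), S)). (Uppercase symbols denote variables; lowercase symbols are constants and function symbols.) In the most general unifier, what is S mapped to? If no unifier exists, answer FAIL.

Decompose tup3/3: tup3(pair(pair(A, float), bool), tup3(S, bool, tup3(S2, char, string)), tup3(tup3(T, T, char), T, pair(T3, T))) =?= tup3(U, S1, S2),  tup3(pair(bool, pair(char, float)), bool, T) =?= tup3(B, bool, tup3(nat, nat, T)),  tup3(A, T3, pair(T, pair(T, S2))) =?= tup3(tup3(B, B, B), tup3(pair(U, B), pair(bool, float), tup3(float, string, B)), S).
Decompose tup3/3: pair(pair(A, float), bool) =?= U,  tup3(S, bool, tup3(S2, char, string)) =?= S1,  tup3(tup3(T, T, char), T, pair(T3, T)) =?= S2.
Bind U := pair(pair(A, float), bool); substituting into the one remaining equation that mentions U gives: tup3(A, T3, pair(T, pair(T, S2))) =?= tup3(tup3(B, B, B), tup3(pair(pair(pair(A, float), bool), B), pair(bool, float), tup3(float, string, B)), S).
Bind S1 := tup3(S, bool, tup3(S2, char, string)); no other remaining equation mentions S1.
Bind S2 := tup3(tup3(T, T, char), T, pair(T3, T)); substituting into the one remaining equation that mentions S2 gives: tup3(A, T3, pair(T, pair(T, tup3(tup3(T, T, char), T, pair(T3, T))))) =?= tup3(tup3(B, B, B), tup3(pair(pair(pair(A, float), bool), B), pair(bool, float), tup3(float, string, B)), S). Substituting into the earlier binding gives S1 := tup3(S, bool, tup3(tup3(tup3(T, T, char), T, pair(T3, T)), char, string)).
Decompose tup3/3: pair(bool, pair(char, float)) =?= B,  bool =?= bool,  T =?= tup3(nat, nat, T).
Bind B := pair(bool, pair(char, float)); substituting into the one remaining equation that mentions B gives: tup3(A, T3, pair(T, pair(T, tup3(tup3(T, T, char), T, pair(T3, T))))) =?= tup3(tup3(pair(bool, pair(char, float)), pair(bool, pair(char, float)), pair(bool, pair(char, float))), tup3(pair(pair(pair(A, float), bool), pair(bool, pair(char, float))), pair(bool, float), tup3(float, string, pair(bool, pair(char, float)))), S).
Delete trivial equation bool =?= bool.
Occurs check fails: T occurs in tup3(nat, nat, T); the equation T =?= tup3(nat, nat, T) has no finite solution.

FAIL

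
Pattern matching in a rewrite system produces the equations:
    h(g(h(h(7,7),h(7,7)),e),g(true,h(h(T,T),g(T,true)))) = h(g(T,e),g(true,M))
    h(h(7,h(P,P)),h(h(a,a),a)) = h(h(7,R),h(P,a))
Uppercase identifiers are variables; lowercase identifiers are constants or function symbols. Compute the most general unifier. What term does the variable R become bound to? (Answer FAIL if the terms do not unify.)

h(h(a,a),h(a,a))

Decompose h/2: g(h(h(7,7),h(7,7)),e) = g(T,e),  g(true,h(h(T,T),g(T,true))) = g(true,M).
Decompose g/2: h(h(7,7),h(7,7)) = T,  e = e.
Bind T := h(h(7,7),h(7,7)); substituting into the one remaining equation that mentions T gives: g(true,h(h(h(h(7,7),h(7,7)),h(h(7,7),h(7,7))),g(h(h(7,7),h(7,7)),true))) = g(true,M).
Delete trivial equation e = e.
Decompose g/2: true = true,  h(h(h(h(7,7),h(7,7)),h(h(7,7),h(7,7))),g(h(h(7,7),h(7,7)),true)) = M.
Delete trivial equation true = true.
Bind M := h(h(h(h(7,7),h(7,7)),h(h(7,7),h(7,7))),g(h(h(7,7),h(7,7)),true)); no other remaining equation mentions M.
Decompose h/2: h(7,h(P,P)) = h(7,R),  h(h(a,a),a) = h(P,a).
Decompose h/2: 7 = 7,  h(P,P) = R.
Delete trivial equation 7 = 7.
Bind R := h(P,P); no other remaining equation mentions R.
Decompose h/2: h(a,a) = P,  a = a.
Bind P := h(a,a); no other remaining equation mentions P. Substituting into the earlier binding gives R := h(h(a,a),h(a,a)).
Delete trivial equation a = a.
MGU = { T := h(h(7,7),h(7,7)), M := h(h(h(h(7,7),h(7,7)),h(h(7,7),h(7,7))),g(h(h(7,7),h(7,7)),true)), R := h(h(a,a),h(a,a)), P := h(a,a) }, so R := h(h(a,a),h(a,a)).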